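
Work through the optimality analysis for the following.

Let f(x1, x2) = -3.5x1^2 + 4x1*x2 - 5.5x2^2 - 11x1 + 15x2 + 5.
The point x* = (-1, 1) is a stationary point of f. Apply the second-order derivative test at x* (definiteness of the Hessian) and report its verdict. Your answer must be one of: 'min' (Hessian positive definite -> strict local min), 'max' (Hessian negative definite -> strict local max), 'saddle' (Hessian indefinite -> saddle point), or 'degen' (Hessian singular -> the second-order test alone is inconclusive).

Compute the Hessian H = grad^2 f:
  H = [[-7, 4], [4, -11]]
Verify stationarity: grad f(x*) = H x* + g = (0, 0).
Eigenvalues of H: -13.4721, -4.5279.
Both eigenvalues < 0, so H is negative definite -> x* is a strict local max.

max


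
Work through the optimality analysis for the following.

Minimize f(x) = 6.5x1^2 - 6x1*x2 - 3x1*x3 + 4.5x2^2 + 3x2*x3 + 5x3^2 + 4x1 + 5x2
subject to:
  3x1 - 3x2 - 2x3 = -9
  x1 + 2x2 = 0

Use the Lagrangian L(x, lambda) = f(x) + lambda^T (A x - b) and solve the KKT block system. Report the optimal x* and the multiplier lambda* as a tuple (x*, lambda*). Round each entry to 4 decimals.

Form the Lagrangian:
  L(x, lambda) = (1/2) x^T Q x + c^T x + lambda^T (A x - b)
Stationarity (grad_x L = 0): Q x + c + A^T lambda = 0.
Primal feasibility: A x = b.

This gives the KKT block system:
  [ Q   A^T ] [ x     ]   [-c ]
  [ A    0  ] [ lambda ] = [ b ]

Solving the linear system:
  x*      = (-1.5981, 0.799, 0.9044)
  lambda* = (8.1174, -0.0702)
  f(x*)   = 35.3299

x* = (-1.5981, 0.799, 0.9044), lambda* = (8.1174, -0.0702)


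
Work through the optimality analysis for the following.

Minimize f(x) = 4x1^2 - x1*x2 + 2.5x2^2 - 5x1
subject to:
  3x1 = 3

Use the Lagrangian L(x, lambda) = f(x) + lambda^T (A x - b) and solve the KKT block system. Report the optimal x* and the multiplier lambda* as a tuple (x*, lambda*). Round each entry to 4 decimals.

Form the Lagrangian:
  L(x, lambda) = (1/2) x^T Q x + c^T x + lambda^T (A x - b)
Stationarity (grad_x L = 0): Q x + c + A^T lambda = 0.
Primal feasibility: A x = b.

This gives the KKT block system:
  [ Q   A^T ] [ x     ]   [-c ]
  [ A    0  ] [ lambda ] = [ b ]

Solving the linear system:
  x*      = (1, 0.2)
  lambda* = (-0.9333)
  f(x*)   = -1.1

x* = (1, 0.2), lambda* = (-0.9333)


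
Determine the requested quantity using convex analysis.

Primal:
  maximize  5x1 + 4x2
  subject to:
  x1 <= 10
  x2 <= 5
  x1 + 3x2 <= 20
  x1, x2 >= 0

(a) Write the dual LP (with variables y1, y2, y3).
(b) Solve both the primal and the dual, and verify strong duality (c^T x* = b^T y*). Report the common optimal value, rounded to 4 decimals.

The standard primal-dual pair for 'max c^T x s.t. A x <= b, x >= 0' is:
  Dual:  min b^T y  s.t.  A^T y >= c,  y >= 0.

So the dual LP is:
  minimize  10y1 + 5y2 + 20y3
  subject to:
    y1 + y3 >= 5
    y2 + 3y3 >= 4
    y1, y2, y3 >= 0

Solving the primal: x* = (10, 3.3333).
  primal value c^T x* = 63.3333.
Solving the dual: y* = (3.6667, 0, 1.3333).
  dual value b^T y* = 63.3333.
Strong duality: c^T x* = b^T y*. Confirmed.

63.3333


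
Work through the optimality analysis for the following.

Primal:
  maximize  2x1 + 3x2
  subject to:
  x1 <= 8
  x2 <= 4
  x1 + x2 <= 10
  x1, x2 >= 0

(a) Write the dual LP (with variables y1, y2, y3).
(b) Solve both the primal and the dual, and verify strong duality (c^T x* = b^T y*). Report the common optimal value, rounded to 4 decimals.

The standard primal-dual pair for 'max c^T x s.t. A x <= b, x >= 0' is:
  Dual:  min b^T y  s.t.  A^T y >= c,  y >= 0.

So the dual LP is:
  minimize  8y1 + 4y2 + 10y3
  subject to:
    y1 + y3 >= 2
    y2 + y3 >= 3
    y1, y2, y3 >= 0

Solving the primal: x* = (6, 4).
  primal value c^T x* = 24.
Solving the dual: y* = (0, 1, 2).
  dual value b^T y* = 24.
Strong duality: c^T x* = b^T y*. Confirmed.

24


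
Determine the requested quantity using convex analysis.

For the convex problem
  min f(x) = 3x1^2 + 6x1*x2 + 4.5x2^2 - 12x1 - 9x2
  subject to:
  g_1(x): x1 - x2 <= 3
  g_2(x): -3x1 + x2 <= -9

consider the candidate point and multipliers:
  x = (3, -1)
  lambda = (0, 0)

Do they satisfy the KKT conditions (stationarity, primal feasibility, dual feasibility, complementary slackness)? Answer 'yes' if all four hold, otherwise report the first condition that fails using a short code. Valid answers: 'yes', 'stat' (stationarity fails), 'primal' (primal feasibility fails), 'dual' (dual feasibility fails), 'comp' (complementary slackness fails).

Gradient of f: grad f(x) = Q x + c = (0, 0)
Constraint values g_i(x) = a_i^T x - b_i:
  g_1((3, -1)) = 1
  g_2((3, -1)) = -1
Stationarity residual: grad f(x) + sum_i lambda_i a_i = (0, 0)
  -> stationarity OK
Primal feasibility (all g_i <= 0): FAILS
Dual feasibility (all lambda_i >= 0): OK
Complementary slackness (lambda_i * g_i(x) = 0 for all i): OK

Verdict: the first failing condition is primal_feasibility -> primal.

primal


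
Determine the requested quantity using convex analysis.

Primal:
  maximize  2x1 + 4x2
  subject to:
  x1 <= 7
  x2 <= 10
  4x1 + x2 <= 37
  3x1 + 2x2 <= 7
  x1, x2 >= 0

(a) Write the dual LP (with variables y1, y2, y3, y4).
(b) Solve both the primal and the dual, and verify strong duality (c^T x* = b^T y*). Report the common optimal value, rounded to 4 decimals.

The standard primal-dual pair for 'max c^T x s.t. A x <= b, x >= 0' is:
  Dual:  min b^T y  s.t.  A^T y >= c,  y >= 0.

So the dual LP is:
  minimize  7y1 + 10y2 + 37y3 + 7y4
  subject to:
    y1 + 4y3 + 3y4 >= 2
    y2 + y3 + 2y4 >= 4
    y1, y2, y3, y4 >= 0

Solving the primal: x* = (0, 3.5).
  primal value c^T x* = 14.
Solving the dual: y* = (0, 0, 0, 2).
  dual value b^T y* = 14.
Strong duality: c^T x* = b^T y*. Confirmed.

14


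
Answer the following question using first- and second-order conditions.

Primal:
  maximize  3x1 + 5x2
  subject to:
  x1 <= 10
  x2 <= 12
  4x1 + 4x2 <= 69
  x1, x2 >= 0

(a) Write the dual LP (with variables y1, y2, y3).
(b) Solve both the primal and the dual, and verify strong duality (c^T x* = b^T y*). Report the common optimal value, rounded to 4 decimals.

The standard primal-dual pair for 'max c^T x s.t. A x <= b, x >= 0' is:
  Dual:  min b^T y  s.t.  A^T y >= c,  y >= 0.

So the dual LP is:
  minimize  10y1 + 12y2 + 69y3
  subject to:
    y1 + 4y3 >= 3
    y2 + 4y3 >= 5
    y1, y2, y3 >= 0

Solving the primal: x* = (5.25, 12).
  primal value c^T x* = 75.75.
Solving the dual: y* = (0, 2, 0.75).
  dual value b^T y* = 75.75.
Strong duality: c^T x* = b^T y*. Confirmed.

75.75


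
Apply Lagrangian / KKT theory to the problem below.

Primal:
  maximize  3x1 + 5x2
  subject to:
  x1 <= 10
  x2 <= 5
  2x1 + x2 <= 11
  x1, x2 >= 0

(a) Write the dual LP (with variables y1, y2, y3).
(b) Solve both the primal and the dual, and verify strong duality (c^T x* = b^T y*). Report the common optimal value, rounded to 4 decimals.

The standard primal-dual pair for 'max c^T x s.t. A x <= b, x >= 0' is:
  Dual:  min b^T y  s.t.  A^T y >= c,  y >= 0.

So the dual LP is:
  minimize  10y1 + 5y2 + 11y3
  subject to:
    y1 + 2y3 >= 3
    y2 + y3 >= 5
    y1, y2, y3 >= 0

Solving the primal: x* = (3, 5).
  primal value c^T x* = 34.
Solving the dual: y* = (0, 3.5, 1.5).
  dual value b^T y* = 34.
Strong duality: c^T x* = b^T y*. Confirmed.

34


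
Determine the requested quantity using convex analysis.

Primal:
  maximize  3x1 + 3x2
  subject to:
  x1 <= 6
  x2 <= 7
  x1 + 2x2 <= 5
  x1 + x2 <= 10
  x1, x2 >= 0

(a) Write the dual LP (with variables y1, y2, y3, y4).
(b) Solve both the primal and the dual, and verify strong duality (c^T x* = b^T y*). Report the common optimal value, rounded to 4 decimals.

The standard primal-dual pair for 'max c^T x s.t. A x <= b, x >= 0' is:
  Dual:  min b^T y  s.t.  A^T y >= c,  y >= 0.

So the dual LP is:
  minimize  6y1 + 7y2 + 5y3 + 10y4
  subject to:
    y1 + y3 + y4 >= 3
    y2 + 2y3 + y4 >= 3
    y1, y2, y3, y4 >= 0

Solving the primal: x* = (5, 0).
  primal value c^T x* = 15.
Solving the dual: y* = (0, 0, 3, 0).
  dual value b^T y* = 15.
Strong duality: c^T x* = b^T y*. Confirmed.

15


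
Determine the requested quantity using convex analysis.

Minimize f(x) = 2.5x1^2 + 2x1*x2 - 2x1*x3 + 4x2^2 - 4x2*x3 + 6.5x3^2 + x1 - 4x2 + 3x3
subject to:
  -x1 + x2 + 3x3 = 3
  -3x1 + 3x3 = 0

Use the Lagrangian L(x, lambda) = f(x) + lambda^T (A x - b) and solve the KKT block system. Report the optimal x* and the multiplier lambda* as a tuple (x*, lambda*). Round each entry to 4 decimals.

Form the Lagrangian:
  L(x, lambda) = (1/2) x^T Q x + c^T x + lambda^T (A x - b)
Stationarity (grad_x L = 0): Q x + c + A^T lambda = 0.
Primal feasibility: A x = b.

This gives the KKT block system:
  [ Q   A^T ] [ x     ]   [-c ]
  [ A    0  ] [ lambda ] = [ b ]

Solving the linear system:
  x*      = (0.7778, 1.4444, 0.7778)
  lambda* = (-6, 4.0741)
  f(x*)   = 7.6667

x* = (0.7778, 1.4444, 0.7778), lambda* = (-6, 4.0741)


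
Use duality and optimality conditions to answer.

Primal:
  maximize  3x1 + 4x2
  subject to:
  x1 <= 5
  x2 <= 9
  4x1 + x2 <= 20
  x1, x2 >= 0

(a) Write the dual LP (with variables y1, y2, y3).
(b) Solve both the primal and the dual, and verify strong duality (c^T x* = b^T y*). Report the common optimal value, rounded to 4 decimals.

The standard primal-dual pair for 'max c^T x s.t. A x <= b, x >= 0' is:
  Dual:  min b^T y  s.t.  A^T y >= c,  y >= 0.

So the dual LP is:
  minimize  5y1 + 9y2 + 20y3
  subject to:
    y1 + 4y3 >= 3
    y2 + y3 >= 4
    y1, y2, y3 >= 0

Solving the primal: x* = (2.75, 9).
  primal value c^T x* = 44.25.
Solving the dual: y* = (0, 3.25, 0.75).
  dual value b^T y* = 44.25.
Strong duality: c^T x* = b^T y*. Confirmed.

44.25


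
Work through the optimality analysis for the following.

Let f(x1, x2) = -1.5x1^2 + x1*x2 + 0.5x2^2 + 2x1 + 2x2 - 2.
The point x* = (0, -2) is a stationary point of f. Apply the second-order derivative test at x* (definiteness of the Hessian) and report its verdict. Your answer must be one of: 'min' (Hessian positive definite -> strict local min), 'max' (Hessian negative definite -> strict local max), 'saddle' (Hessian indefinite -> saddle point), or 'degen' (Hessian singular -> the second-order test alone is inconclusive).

Compute the Hessian H = grad^2 f:
  H = [[-3, 1], [1, 1]]
Verify stationarity: grad f(x*) = H x* + g = (0, 0).
Eigenvalues of H: -3.2361, 1.2361.
Eigenvalues have mixed signs, so H is indefinite -> x* is a saddle point.

saddle


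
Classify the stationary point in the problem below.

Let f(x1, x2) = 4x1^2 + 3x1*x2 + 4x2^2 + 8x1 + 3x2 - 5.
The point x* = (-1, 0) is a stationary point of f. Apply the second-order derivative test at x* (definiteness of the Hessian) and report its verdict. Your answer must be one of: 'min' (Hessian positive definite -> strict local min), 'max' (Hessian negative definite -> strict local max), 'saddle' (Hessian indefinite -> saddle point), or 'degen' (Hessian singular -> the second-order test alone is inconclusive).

Compute the Hessian H = grad^2 f:
  H = [[8, 3], [3, 8]]
Verify stationarity: grad f(x*) = H x* + g = (0, 0).
Eigenvalues of H: 5, 11.
Both eigenvalues > 0, so H is positive definite -> x* is a strict local min.

min


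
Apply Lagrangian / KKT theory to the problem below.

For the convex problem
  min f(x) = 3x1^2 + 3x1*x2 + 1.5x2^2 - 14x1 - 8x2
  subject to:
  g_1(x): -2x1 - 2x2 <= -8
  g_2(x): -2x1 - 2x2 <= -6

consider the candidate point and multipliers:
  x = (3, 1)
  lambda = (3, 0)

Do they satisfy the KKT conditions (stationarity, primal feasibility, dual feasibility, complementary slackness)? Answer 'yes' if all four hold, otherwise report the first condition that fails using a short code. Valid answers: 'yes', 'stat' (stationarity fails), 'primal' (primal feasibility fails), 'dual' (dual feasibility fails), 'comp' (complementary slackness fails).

Gradient of f: grad f(x) = Q x + c = (7, 4)
Constraint values g_i(x) = a_i^T x - b_i:
  g_1((3, 1)) = 0
  g_2((3, 1)) = -2
Stationarity residual: grad f(x) + sum_i lambda_i a_i = (1, -2)
  -> stationarity FAILS
Primal feasibility (all g_i <= 0): OK
Dual feasibility (all lambda_i >= 0): OK
Complementary slackness (lambda_i * g_i(x) = 0 for all i): OK

Verdict: the first failing condition is stationarity -> stat.

stat


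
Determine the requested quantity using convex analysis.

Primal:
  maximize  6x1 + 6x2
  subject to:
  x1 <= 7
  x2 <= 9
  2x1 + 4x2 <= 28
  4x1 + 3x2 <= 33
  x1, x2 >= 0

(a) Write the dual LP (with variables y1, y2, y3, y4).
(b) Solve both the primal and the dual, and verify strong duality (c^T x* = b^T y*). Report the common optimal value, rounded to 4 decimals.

The standard primal-dual pair for 'max c^T x s.t. A x <= b, x >= 0' is:
  Dual:  min b^T y  s.t.  A^T y >= c,  y >= 0.

So the dual LP is:
  minimize  7y1 + 9y2 + 28y3 + 33y4
  subject to:
    y1 + 2y3 + 4y4 >= 6
    y2 + 4y3 + 3y4 >= 6
    y1, y2, y3, y4 >= 0

Solving the primal: x* = (4.8, 4.6).
  primal value c^T x* = 56.4.
Solving the dual: y* = (0, 0, 0.6, 1.2).
  dual value b^T y* = 56.4.
Strong duality: c^T x* = b^T y*. Confirmed.

56.4


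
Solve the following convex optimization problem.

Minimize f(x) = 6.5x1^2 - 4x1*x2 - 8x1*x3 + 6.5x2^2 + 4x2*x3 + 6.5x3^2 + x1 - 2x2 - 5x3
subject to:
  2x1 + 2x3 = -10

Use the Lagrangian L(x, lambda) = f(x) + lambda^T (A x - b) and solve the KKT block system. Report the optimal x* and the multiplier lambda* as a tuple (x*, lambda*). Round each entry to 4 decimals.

Form the Lagrangian:
  L(x, lambda) = (1/2) x^T Q x + c^T x + lambda^T (A x - b)
Stationarity (grad_x L = 0): Q x + c + A^T lambda = 0.
Primal feasibility: A x = b.

This gives the KKT block system:
  [ Q   A^T ] [ x     ]   [-c ]
  [ A    0  ] [ lambda ] = [ b ]

Solving the linear system:
  x*      = (-2.6286, 0.0747, -2.3714)
  lambda* = (7.25)
  f(x*)   = 40.7894

x* = (-2.6286, 0.0747, -2.3714), lambda* = (7.25)


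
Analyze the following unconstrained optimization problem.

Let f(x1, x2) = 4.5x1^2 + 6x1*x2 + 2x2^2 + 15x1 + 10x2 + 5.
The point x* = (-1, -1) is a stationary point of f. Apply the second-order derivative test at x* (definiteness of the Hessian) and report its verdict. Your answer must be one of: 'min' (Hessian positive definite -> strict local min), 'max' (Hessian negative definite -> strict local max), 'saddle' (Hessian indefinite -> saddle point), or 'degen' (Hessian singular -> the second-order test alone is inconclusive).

Compute the Hessian H = grad^2 f:
  H = [[9, 6], [6, 4]]
Verify stationarity: grad f(x*) = H x* + g = (0, 0).
Eigenvalues of H: 0, 13.
H has a zero eigenvalue (singular; positive semidefinite but not definite), so H is neither positive definite, negative definite, nor indefinite. The second-order test alone is inconclusive -> degen.
(Indeed, f is constant along the null direction of H through x*, so x* is not a strict local extremum.)

degen


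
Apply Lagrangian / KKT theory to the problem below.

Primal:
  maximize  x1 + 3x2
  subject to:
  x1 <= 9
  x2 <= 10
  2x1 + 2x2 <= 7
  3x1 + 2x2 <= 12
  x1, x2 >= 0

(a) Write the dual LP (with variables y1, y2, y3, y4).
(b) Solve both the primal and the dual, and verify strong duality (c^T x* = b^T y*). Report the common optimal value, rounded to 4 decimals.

The standard primal-dual pair for 'max c^T x s.t. A x <= b, x >= 0' is:
  Dual:  min b^T y  s.t.  A^T y >= c,  y >= 0.

So the dual LP is:
  minimize  9y1 + 10y2 + 7y3 + 12y4
  subject to:
    y1 + 2y3 + 3y4 >= 1
    y2 + 2y3 + 2y4 >= 3
    y1, y2, y3, y4 >= 0

Solving the primal: x* = (0, 3.5).
  primal value c^T x* = 10.5.
Solving the dual: y* = (0, 0, 1.5, 0).
  dual value b^T y* = 10.5.
Strong duality: c^T x* = b^T y*. Confirmed.

10.5


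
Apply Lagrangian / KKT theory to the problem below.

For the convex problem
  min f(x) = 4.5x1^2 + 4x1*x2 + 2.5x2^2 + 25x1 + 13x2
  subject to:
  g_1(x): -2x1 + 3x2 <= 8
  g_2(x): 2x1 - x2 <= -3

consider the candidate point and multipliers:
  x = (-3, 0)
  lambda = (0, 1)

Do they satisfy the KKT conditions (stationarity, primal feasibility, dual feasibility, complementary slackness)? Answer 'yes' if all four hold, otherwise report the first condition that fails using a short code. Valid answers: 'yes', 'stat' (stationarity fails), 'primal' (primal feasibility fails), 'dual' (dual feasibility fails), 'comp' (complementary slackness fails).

Gradient of f: grad f(x) = Q x + c = (-2, 1)
Constraint values g_i(x) = a_i^T x - b_i:
  g_1((-3, 0)) = -2
  g_2((-3, 0)) = -3
Stationarity residual: grad f(x) + sum_i lambda_i a_i = (0, 0)
  -> stationarity OK
Primal feasibility (all g_i <= 0): OK
Dual feasibility (all lambda_i >= 0): OK
Complementary slackness (lambda_i * g_i(x) = 0 for all i): FAILS

Verdict: the first failing condition is complementary_slackness -> comp.

comp


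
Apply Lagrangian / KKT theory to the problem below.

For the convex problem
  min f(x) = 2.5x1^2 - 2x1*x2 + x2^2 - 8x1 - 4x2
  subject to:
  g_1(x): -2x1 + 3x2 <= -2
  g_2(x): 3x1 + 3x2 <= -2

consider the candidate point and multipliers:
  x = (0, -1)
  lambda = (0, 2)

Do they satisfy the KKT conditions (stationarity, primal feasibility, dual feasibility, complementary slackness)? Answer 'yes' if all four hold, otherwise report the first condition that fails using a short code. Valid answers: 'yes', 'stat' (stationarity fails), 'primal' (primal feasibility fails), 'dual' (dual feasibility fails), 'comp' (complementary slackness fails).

Gradient of f: grad f(x) = Q x + c = (-6, -6)
Constraint values g_i(x) = a_i^T x - b_i:
  g_1((0, -1)) = -1
  g_2((0, -1)) = -1
Stationarity residual: grad f(x) + sum_i lambda_i a_i = (0, 0)
  -> stationarity OK
Primal feasibility (all g_i <= 0): OK
Dual feasibility (all lambda_i >= 0): OK
Complementary slackness (lambda_i * g_i(x) = 0 for all i): FAILS

Verdict: the first failing condition is complementary_slackness -> comp.

comp


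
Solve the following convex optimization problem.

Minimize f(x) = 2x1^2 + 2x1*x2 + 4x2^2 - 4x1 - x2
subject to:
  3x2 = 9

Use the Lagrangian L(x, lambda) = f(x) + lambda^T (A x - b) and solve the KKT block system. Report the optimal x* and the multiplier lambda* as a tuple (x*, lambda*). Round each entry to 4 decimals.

Form the Lagrangian:
  L(x, lambda) = (1/2) x^T Q x + c^T x + lambda^T (A x - b)
Stationarity (grad_x L = 0): Q x + c + A^T lambda = 0.
Primal feasibility: A x = b.

This gives the KKT block system:
  [ Q   A^T ] [ x     ]   [-c ]
  [ A    0  ] [ lambda ] = [ b ]

Solving the linear system:
  x*      = (-0.5, 3)
  lambda* = (-7.3333)
  f(x*)   = 32.5

x* = (-0.5, 3), lambda* = (-7.3333)


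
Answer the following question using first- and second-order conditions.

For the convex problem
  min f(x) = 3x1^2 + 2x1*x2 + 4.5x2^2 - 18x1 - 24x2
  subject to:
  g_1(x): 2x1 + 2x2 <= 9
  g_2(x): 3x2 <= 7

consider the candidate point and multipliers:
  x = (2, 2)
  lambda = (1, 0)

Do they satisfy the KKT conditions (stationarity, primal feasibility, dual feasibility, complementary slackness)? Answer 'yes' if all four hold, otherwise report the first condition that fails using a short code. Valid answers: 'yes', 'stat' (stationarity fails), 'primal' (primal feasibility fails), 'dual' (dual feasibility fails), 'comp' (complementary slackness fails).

Gradient of f: grad f(x) = Q x + c = (-2, -2)
Constraint values g_i(x) = a_i^T x - b_i:
  g_1((2, 2)) = -1
  g_2((2, 2)) = -1
Stationarity residual: grad f(x) + sum_i lambda_i a_i = (0, 0)
  -> stationarity OK
Primal feasibility (all g_i <= 0): OK
Dual feasibility (all lambda_i >= 0): OK
Complementary slackness (lambda_i * g_i(x) = 0 for all i): FAILS

Verdict: the first failing condition is complementary_slackness -> comp.

comp


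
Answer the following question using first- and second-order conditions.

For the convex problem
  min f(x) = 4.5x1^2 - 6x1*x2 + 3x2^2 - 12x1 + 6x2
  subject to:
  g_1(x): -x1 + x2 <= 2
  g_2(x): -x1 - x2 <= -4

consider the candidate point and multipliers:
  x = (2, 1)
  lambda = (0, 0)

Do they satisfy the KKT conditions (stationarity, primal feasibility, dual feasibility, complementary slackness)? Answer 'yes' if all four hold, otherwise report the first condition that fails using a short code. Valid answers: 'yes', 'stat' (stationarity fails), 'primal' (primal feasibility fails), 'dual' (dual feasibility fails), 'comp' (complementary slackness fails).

Gradient of f: grad f(x) = Q x + c = (0, 0)
Constraint values g_i(x) = a_i^T x - b_i:
  g_1((2, 1)) = -3
  g_2((2, 1)) = 1
Stationarity residual: grad f(x) + sum_i lambda_i a_i = (0, 0)
  -> stationarity OK
Primal feasibility (all g_i <= 0): FAILS
Dual feasibility (all lambda_i >= 0): OK
Complementary slackness (lambda_i * g_i(x) = 0 for all i): OK

Verdict: the first failing condition is primal_feasibility -> primal.

primal


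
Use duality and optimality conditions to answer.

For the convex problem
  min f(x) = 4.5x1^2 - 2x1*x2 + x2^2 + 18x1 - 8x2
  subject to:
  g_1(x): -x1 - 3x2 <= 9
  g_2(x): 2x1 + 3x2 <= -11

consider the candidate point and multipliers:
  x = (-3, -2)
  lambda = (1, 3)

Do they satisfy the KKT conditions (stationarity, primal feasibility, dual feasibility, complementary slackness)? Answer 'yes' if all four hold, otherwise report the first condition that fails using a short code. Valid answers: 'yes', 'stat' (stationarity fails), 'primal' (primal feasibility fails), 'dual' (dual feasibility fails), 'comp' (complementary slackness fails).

Gradient of f: grad f(x) = Q x + c = (-5, -6)
Constraint values g_i(x) = a_i^T x - b_i:
  g_1((-3, -2)) = 0
  g_2((-3, -2)) = -1
Stationarity residual: grad f(x) + sum_i lambda_i a_i = (0, 0)
  -> stationarity OK
Primal feasibility (all g_i <= 0): OK
Dual feasibility (all lambda_i >= 0): OK
Complementary slackness (lambda_i * g_i(x) = 0 for all i): FAILS

Verdict: the first failing condition is complementary_slackness -> comp.

comp


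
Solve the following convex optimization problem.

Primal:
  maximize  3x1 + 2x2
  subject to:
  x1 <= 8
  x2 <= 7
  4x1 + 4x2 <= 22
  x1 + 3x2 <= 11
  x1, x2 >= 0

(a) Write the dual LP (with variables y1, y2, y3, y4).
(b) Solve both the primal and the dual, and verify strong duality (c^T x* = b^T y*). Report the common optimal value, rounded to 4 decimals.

The standard primal-dual pair for 'max c^T x s.t. A x <= b, x >= 0' is:
  Dual:  min b^T y  s.t.  A^T y >= c,  y >= 0.

So the dual LP is:
  minimize  8y1 + 7y2 + 22y3 + 11y4
  subject to:
    y1 + 4y3 + y4 >= 3
    y2 + 4y3 + 3y4 >= 2
    y1, y2, y3, y4 >= 0

Solving the primal: x* = (5.5, 0).
  primal value c^T x* = 16.5.
Solving the dual: y* = (0, 0, 0.75, 0).
  dual value b^T y* = 16.5.
Strong duality: c^T x* = b^T y*. Confirmed.

16.5


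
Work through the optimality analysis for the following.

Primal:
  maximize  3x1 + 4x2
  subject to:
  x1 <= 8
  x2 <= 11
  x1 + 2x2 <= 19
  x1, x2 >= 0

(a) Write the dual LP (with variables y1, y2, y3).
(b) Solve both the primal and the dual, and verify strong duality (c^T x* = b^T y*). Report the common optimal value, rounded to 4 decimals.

The standard primal-dual pair for 'max c^T x s.t. A x <= b, x >= 0' is:
  Dual:  min b^T y  s.t.  A^T y >= c,  y >= 0.

So the dual LP is:
  minimize  8y1 + 11y2 + 19y3
  subject to:
    y1 + y3 >= 3
    y2 + 2y3 >= 4
    y1, y2, y3 >= 0

Solving the primal: x* = (8, 5.5).
  primal value c^T x* = 46.
Solving the dual: y* = (1, 0, 2).
  dual value b^T y* = 46.
Strong duality: c^T x* = b^T y*. Confirmed.

46


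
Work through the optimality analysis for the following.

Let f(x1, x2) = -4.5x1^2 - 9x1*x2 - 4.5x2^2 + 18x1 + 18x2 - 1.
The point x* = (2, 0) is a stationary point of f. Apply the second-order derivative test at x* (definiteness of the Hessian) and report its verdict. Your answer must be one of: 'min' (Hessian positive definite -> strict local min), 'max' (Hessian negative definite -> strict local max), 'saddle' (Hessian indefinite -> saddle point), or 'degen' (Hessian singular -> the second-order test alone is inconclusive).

Compute the Hessian H = grad^2 f:
  H = [[-9, -9], [-9, -9]]
Verify stationarity: grad f(x*) = H x* + g = (0, 0).
Eigenvalues of H: -18, 0.
H has a zero eigenvalue (singular; negative semidefinite but not definite), so H is neither positive definite, negative definite, nor indefinite. The second-order test alone is inconclusive -> degen.
(Indeed, f is constant along the null direction of H through x*, so x* is not a strict local extremum.)

degen


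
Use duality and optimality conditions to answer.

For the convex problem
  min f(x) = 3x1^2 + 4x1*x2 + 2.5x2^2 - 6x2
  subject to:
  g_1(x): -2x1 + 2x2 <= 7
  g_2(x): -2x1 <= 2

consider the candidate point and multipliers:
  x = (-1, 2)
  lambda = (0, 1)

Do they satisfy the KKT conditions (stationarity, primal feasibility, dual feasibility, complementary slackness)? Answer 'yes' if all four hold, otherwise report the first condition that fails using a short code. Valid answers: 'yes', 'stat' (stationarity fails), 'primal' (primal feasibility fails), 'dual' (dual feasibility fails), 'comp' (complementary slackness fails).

Gradient of f: grad f(x) = Q x + c = (2, 0)
Constraint values g_i(x) = a_i^T x - b_i:
  g_1((-1, 2)) = -1
  g_2((-1, 2)) = 0
Stationarity residual: grad f(x) + sum_i lambda_i a_i = (0, 0)
  -> stationarity OK
Primal feasibility (all g_i <= 0): OK
Dual feasibility (all lambda_i >= 0): OK
Complementary slackness (lambda_i * g_i(x) = 0 for all i): OK

Verdict: yes, KKT holds.

yes


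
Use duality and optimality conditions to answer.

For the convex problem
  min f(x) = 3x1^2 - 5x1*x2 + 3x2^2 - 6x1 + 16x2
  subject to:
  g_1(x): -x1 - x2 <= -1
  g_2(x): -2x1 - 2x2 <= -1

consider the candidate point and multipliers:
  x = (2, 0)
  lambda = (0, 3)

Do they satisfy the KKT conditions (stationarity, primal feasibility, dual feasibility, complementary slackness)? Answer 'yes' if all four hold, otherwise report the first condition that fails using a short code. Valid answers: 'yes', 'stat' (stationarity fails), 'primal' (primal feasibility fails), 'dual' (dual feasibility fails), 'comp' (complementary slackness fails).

Gradient of f: grad f(x) = Q x + c = (6, 6)
Constraint values g_i(x) = a_i^T x - b_i:
  g_1((2, 0)) = -1
  g_2((2, 0)) = -3
Stationarity residual: grad f(x) + sum_i lambda_i a_i = (0, 0)
  -> stationarity OK
Primal feasibility (all g_i <= 0): OK
Dual feasibility (all lambda_i >= 0): OK
Complementary slackness (lambda_i * g_i(x) = 0 for all i): FAILS

Verdict: the first failing condition is complementary_slackness -> comp.

comp


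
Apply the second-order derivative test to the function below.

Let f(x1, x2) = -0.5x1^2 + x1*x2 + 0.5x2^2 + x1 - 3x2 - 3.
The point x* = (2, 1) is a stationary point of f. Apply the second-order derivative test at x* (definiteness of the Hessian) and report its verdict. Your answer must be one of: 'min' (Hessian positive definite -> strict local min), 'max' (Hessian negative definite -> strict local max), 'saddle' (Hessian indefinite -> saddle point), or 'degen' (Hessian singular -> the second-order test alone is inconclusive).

Compute the Hessian H = grad^2 f:
  H = [[-1, 1], [1, 1]]
Verify stationarity: grad f(x*) = H x* + g = (0, 0).
Eigenvalues of H: -1.4142, 1.4142.
Eigenvalues have mixed signs, so H is indefinite -> x* is a saddle point.

saddle


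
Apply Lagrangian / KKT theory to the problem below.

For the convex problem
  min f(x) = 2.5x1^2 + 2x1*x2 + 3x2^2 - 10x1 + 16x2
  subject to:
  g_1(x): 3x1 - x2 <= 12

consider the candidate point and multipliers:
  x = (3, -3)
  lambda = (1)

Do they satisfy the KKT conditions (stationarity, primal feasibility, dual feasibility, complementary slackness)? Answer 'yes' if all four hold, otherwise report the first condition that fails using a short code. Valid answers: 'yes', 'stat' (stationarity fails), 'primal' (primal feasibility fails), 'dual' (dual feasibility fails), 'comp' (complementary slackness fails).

Gradient of f: grad f(x) = Q x + c = (-1, 4)
Constraint values g_i(x) = a_i^T x - b_i:
  g_1((3, -3)) = 0
Stationarity residual: grad f(x) + sum_i lambda_i a_i = (2, 3)
  -> stationarity FAILS
Primal feasibility (all g_i <= 0): OK
Dual feasibility (all lambda_i >= 0): OK
Complementary slackness (lambda_i * g_i(x) = 0 for all i): OK

Verdict: the first failing condition is stationarity -> stat.

stat


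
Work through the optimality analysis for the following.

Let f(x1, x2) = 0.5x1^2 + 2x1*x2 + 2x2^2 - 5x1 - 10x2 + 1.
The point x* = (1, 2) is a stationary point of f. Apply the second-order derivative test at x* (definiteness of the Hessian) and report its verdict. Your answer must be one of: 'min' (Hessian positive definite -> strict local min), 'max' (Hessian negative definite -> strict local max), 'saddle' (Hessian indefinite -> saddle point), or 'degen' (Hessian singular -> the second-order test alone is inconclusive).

Compute the Hessian H = grad^2 f:
  H = [[1, 2], [2, 4]]
Verify stationarity: grad f(x*) = H x* + g = (0, 0).
Eigenvalues of H: 0, 5.
H has a zero eigenvalue (singular; positive semidefinite but not definite), so H is neither positive definite, negative definite, nor indefinite. The second-order test alone is inconclusive -> degen.
(Indeed, f is constant along the null direction of H through x*, so x* is not a strict local extremum.)

degen


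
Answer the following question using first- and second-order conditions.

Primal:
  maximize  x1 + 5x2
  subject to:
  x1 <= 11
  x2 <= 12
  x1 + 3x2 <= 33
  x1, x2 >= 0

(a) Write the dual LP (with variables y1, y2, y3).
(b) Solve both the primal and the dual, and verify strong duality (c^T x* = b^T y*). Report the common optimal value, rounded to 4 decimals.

The standard primal-dual pair for 'max c^T x s.t. A x <= b, x >= 0' is:
  Dual:  min b^T y  s.t.  A^T y >= c,  y >= 0.

So the dual LP is:
  minimize  11y1 + 12y2 + 33y3
  subject to:
    y1 + y3 >= 1
    y2 + 3y3 >= 5
    y1, y2, y3 >= 0

Solving the primal: x* = (0, 11).
  primal value c^T x* = 55.
Solving the dual: y* = (0, 0, 1.6667).
  dual value b^T y* = 55.
Strong duality: c^T x* = b^T y*. Confirmed.

55


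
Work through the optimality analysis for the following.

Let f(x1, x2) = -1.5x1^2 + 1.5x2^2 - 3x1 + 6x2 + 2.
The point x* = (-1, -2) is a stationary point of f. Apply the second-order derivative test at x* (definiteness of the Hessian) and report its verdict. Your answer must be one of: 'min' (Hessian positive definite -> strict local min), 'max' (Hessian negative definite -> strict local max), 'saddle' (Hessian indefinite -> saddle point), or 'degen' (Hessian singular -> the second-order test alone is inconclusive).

Compute the Hessian H = grad^2 f:
  H = [[-3, 0], [0, 3]]
Verify stationarity: grad f(x*) = H x* + g = (0, 0).
Eigenvalues of H: -3, 3.
Eigenvalues have mixed signs, so H is indefinite -> x* is a saddle point.

saddle


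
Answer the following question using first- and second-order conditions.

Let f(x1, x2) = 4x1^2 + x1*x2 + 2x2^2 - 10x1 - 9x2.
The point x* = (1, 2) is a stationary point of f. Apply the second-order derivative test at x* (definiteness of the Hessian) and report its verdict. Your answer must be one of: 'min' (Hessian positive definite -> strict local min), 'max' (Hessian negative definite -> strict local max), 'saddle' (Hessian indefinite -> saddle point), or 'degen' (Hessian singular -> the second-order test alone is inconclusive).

Compute the Hessian H = grad^2 f:
  H = [[8, 1], [1, 4]]
Verify stationarity: grad f(x*) = H x* + g = (0, 0).
Eigenvalues of H: 3.7639, 8.2361.
Both eigenvalues > 0, so H is positive definite -> x* is a strict local min.

min


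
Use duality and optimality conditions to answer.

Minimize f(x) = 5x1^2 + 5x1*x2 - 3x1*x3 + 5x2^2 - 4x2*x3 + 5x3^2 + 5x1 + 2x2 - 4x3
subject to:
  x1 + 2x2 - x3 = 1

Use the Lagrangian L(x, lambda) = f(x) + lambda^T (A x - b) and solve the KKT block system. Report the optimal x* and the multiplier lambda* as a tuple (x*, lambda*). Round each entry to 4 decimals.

Form the Lagrangian:
  L(x, lambda) = (1/2) x^T Q x + c^T x + lambda^T (A x - b)
Stationarity (grad_x L = 0): Q x + c + A^T lambda = 0.
Primal feasibility: A x = b.

This gives the KKT block system:
  [ Q   A^T ] [ x     ]   [-c ]
  [ A    0  ] [ lambda ] = [ b ]

Solving the linear system:
  x*      = (-0.502, 0.8685, 0.2351)
  lambda* = (-3.6175)
  f(x*)   = 0.9522

x* = (-0.502, 0.8685, 0.2351), lambda* = (-3.6175)


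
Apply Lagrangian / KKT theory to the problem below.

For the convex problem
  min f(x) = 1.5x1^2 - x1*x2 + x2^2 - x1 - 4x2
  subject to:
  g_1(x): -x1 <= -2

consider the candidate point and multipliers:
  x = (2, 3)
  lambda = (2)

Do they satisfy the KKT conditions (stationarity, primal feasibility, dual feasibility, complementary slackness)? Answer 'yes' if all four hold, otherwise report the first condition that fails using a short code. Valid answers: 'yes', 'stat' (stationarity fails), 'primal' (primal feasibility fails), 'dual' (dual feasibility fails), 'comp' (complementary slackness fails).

Gradient of f: grad f(x) = Q x + c = (2, 0)
Constraint values g_i(x) = a_i^T x - b_i:
  g_1((2, 3)) = 0
Stationarity residual: grad f(x) + sum_i lambda_i a_i = (0, 0)
  -> stationarity OK
Primal feasibility (all g_i <= 0): OK
Dual feasibility (all lambda_i >= 0): OK
Complementary slackness (lambda_i * g_i(x) = 0 for all i): OK

Verdict: yes, KKT holds.

yes


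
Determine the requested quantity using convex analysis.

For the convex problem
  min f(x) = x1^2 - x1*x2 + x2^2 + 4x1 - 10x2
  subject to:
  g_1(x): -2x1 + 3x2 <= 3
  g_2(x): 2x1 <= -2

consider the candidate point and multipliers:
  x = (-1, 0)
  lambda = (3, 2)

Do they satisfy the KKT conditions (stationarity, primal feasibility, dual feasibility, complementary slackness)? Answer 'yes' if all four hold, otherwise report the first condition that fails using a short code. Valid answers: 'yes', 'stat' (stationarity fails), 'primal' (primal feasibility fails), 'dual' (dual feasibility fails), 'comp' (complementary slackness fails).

Gradient of f: grad f(x) = Q x + c = (2, -9)
Constraint values g_i(x) = a_i^T x - b_i:
  g_1((-1, 0)) = -1
  g_2((-1, 0)) = 0
Stationarity residual: grad f(x) + sum_i lambda_i a_i = (0, 0)
  -> stationarity OK
Primal feasibility (all g_i <= 0): OK
Dual feasibility (all lambda_i >= 0): OK
Complementary slackness (lambda_i * g_i(x) = 0 for all i): FAILS

Verdict: the first failing condition is complementary_slackness -> comp.

comp


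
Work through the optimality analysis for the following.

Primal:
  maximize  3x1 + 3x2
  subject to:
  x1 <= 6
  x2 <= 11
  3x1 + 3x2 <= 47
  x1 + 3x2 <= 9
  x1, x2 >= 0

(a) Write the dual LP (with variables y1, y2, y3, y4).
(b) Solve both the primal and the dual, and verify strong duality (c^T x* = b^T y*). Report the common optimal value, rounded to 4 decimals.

The standard primal-dual pair for 'max c^T x s.t. A x <= b, x >= 0' is:
  Dual:  min b^T y  s.t.  A^T y >= c,  y >= 0.

So the dual LP is:
  minimize  6y1 + 11y2 + 47y3 + 9y4
  subject to:
    y1 + 3y3 + y4 >= 3
    y2 + 3y3 + 3y4 >= 3
    y1, y2, y3, y4 >= 0

Solving the primal: x* = (6, 1).
  primal value c^T x* = 21.
Solving the dual: y* = (2, 0, 0, 1).
  dual value b^T y* = 21.
Strong duality: c^T x* = b^T y*. Confirmed.

21


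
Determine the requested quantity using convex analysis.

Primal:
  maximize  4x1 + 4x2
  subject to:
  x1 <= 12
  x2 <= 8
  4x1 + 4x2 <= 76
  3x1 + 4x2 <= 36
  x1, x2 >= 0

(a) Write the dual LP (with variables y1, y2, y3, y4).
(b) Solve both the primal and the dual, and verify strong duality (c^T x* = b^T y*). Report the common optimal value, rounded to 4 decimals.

The standard primal-dual pair for 'max c^T x s.t. A x <= b, x >= 0' is:
  Dual:  min b^T y  s.t.  A^T y >= c,  y >= 0.

So the dual LP is:
  minimize  12y1 + 8y2 + 76y3 + 36y4
  subject to:
    y1 + 4y3 + 3y4 >= 4
    y2 + 4y3 + 4y4 >= 4
    y1, y2, y3, y4 >= 0

Solving the primal: x* = (12, 0).
  primal value c^T x* = 48.
Solving the dual: y* = (0, 0, 0, 1.3333).
  dual value b^T y* = 48.
Strong duality: c^T x* = b^T y*. Confirmed.

48


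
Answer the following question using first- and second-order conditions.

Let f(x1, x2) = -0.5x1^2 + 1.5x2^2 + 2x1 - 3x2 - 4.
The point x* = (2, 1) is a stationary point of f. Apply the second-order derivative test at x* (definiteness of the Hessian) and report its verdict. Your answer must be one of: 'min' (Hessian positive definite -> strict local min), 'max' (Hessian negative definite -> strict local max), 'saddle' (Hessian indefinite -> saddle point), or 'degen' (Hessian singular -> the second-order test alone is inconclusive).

Compute the Hessian H = grad^2 f:
  H = [[-1, 0], [0, 3]]
Verify stationarity: grad f(x*) = H x* + g = (0, 0).
Eigenvalues of H: -1, 3.
Eigenvalues have mixed signs, so H is indefinite -> x* is a saddle point.

saddle


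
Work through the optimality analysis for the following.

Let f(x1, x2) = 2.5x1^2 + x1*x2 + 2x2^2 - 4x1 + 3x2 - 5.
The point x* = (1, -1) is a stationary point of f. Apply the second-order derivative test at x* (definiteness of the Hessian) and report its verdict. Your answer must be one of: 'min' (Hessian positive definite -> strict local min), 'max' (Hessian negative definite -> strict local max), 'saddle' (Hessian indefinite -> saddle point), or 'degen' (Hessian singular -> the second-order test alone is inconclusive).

Compute the Hessian H = grad^2 f:
  H = [[5, 1], [1, 4]]
Verify stationarity: grad f(x*) = H x* + g = (0, 0).
Eigenvalues of H: 3.382, 5.618.
Both eigenvalues > 0, so H is positive definite -> x* is a strict local min.

min


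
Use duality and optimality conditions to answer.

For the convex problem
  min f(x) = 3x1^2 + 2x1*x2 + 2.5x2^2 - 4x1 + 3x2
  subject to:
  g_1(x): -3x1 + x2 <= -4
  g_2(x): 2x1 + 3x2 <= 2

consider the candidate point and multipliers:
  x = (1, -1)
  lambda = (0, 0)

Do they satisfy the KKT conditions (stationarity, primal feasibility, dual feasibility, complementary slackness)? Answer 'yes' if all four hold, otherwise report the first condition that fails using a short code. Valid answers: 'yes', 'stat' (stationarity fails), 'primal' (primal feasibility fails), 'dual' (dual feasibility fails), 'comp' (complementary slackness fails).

Gradient of f: grad f(x) = Q x + c = (0, 0)
Constraint values g_i(x) = a_i^T x - b_i:
  g_1((1, -1)) = 0
  g_2((1, -1)) = -3
Stationarity residual: grad f(x) + sum_i lambda_i a_i = (0, 0)
  -> stationarity OK
Primal feasibility (all g_i <= 0): OK
Dual feasibility (all lambda_i >= 0): OK
Complementary slackness (lambda_i * g_i(x) = 0 for all i): OK

Verdict: yes, KKT holds.

yes


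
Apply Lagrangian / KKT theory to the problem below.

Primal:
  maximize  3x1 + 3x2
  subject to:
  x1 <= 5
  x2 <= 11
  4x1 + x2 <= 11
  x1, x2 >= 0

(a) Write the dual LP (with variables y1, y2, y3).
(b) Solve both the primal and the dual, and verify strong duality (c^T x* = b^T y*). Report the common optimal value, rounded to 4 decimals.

The standard primal-dual pair for 'max c^T x s.t. A x <= b, x >= 0' is:
  Dual:  min b^T y  s.t.  A^T y >= c,  y >= 0.

So the dual LP is:
  minimize  5y1 + 11y2 + 11y3
  subject to:
    y1 + 4y3 >= 3
    y2 + y3 >= 3
    y1, y2, y3 >= 0

Solving the primal: x* = (0, 11).
  primal value c^T x* = 33.
Solving the dual: y* = (0, 2.25, 0.75).
  dual value b^T y* = 33.
Strong duality: c^T x* = b^T y*. Confirmed.

33


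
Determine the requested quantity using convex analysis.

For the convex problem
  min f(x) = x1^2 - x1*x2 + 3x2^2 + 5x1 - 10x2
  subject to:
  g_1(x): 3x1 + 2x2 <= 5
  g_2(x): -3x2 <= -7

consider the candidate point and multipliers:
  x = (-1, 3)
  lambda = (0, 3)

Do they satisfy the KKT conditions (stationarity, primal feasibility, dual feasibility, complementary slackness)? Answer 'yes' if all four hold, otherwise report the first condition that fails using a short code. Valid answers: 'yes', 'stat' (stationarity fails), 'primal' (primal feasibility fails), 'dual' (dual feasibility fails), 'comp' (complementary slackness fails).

Gradient of f: grad f(x) = Q x + c = (0, 9)
Constraint values g_i(x) = a_i^T x - b_i:
  g_1((-1, 3)) = -2
  g_2((-1, 3)) = -2
Stationarity residual: grad f(x) + sum_i lambda_i a_i = (0, 0)
  -> stationarity OK
Primal feasibility (all g_i <= 0): OK
Dual feasibility (all lambda_i >= 0): OK
Complementary slackness (lambda_i * g_i(x) = 0 for all i): FAILS

Verdict: the first failing condition is complementary_slackness -> comp.

comp
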